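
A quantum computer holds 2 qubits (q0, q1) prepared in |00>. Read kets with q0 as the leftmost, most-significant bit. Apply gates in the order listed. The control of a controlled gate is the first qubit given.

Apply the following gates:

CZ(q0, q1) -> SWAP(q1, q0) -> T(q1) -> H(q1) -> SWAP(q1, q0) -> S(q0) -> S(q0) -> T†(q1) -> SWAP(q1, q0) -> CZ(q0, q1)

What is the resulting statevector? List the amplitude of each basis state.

After the circuit, the state carries amplitude sqrt(2)/2 on |00>, -sqrt(2)/2 on |01>, 0 on |10>, 0 on |11>.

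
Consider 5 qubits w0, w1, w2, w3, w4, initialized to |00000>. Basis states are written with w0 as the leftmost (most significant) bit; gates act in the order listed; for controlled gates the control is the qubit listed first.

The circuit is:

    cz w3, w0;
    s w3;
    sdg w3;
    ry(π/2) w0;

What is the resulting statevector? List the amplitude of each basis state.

The final amplitudes are sqrt(2)/2 on |00000>, sqrt(2)/2 on |10000>, and 0 on every other basis state. Key observation: steps 2-3 multiply out to the identity, so the circuit reduces to the remaining gates.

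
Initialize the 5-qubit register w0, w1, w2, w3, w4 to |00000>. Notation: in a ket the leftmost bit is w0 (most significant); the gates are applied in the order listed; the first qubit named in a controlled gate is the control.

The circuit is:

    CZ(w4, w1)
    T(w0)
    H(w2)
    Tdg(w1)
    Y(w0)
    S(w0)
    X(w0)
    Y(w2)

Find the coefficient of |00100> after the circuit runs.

The amplitude on |00100> is -sqrt(2)*I/2.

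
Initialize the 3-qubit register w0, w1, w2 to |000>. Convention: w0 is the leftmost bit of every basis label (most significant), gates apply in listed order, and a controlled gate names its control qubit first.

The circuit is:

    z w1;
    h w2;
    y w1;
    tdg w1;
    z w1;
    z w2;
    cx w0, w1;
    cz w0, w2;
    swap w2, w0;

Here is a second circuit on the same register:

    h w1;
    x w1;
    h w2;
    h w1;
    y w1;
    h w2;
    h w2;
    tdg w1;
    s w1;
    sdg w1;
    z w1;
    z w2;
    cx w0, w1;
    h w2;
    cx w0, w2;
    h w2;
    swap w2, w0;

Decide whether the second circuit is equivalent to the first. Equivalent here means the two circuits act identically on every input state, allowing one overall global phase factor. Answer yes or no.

Yes: on every input state the two circuits agree up to one overall phase factor.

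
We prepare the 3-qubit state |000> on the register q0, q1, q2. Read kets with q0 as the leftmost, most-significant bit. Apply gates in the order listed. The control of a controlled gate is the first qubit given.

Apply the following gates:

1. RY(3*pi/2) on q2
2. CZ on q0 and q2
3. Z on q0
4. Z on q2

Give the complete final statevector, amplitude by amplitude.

The final amplitudes are -sqrt(2)/2 on |000>, -sqrt(2)/2 on |001>, and 0 on every other basis state.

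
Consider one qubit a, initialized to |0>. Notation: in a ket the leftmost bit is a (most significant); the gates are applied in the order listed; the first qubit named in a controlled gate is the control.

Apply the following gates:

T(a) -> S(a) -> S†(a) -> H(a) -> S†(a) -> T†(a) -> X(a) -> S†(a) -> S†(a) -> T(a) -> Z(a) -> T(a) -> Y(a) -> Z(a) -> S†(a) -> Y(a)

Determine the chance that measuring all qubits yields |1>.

A full measurement returns |1> with probability 1/2.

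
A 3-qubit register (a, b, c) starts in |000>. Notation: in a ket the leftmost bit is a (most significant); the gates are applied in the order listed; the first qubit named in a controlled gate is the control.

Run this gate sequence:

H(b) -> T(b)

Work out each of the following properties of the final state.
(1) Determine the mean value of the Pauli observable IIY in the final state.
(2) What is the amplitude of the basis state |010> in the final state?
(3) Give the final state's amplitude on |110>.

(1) The observable IIY averages to 0.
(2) |010> carries amplitude sqrt(2)*exp(I*pi/4)/2 in the final state.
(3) The amplitude on |110> is 0.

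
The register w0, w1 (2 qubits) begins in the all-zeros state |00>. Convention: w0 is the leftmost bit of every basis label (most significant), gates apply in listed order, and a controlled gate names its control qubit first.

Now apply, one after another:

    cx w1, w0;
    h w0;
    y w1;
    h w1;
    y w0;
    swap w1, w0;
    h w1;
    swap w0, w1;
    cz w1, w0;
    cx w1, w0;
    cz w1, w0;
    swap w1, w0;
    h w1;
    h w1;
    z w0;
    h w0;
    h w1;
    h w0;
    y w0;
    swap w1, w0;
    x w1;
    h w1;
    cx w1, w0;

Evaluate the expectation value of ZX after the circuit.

The observable ZX averages to -1.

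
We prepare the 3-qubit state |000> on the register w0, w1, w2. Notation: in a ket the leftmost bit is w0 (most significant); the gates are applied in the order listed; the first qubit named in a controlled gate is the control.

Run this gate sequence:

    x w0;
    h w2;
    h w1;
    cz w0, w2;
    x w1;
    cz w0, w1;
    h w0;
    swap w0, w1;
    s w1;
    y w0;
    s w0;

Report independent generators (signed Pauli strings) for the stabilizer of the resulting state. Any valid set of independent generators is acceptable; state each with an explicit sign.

One valid set of independent stabilizer generators is +YII, -IYI, -IIX (any independent generating set of the same group is equally correct).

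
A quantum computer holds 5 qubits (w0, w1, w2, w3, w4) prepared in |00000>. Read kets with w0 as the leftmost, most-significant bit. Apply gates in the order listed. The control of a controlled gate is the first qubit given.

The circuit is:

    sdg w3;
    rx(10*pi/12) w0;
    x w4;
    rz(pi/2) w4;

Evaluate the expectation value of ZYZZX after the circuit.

The observable ZYZZX averages to 0.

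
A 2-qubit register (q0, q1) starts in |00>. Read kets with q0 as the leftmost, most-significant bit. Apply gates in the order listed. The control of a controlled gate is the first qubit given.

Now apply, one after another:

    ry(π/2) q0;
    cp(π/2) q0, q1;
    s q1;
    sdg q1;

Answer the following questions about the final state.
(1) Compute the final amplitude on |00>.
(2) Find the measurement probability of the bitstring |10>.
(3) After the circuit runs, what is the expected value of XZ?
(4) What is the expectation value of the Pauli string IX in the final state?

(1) The amplitude on |00> is sqrt(2)/2.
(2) The probability of measuring |10> is 1/2.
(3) The observable XZ averages to 1.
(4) The observable IX averages to 0.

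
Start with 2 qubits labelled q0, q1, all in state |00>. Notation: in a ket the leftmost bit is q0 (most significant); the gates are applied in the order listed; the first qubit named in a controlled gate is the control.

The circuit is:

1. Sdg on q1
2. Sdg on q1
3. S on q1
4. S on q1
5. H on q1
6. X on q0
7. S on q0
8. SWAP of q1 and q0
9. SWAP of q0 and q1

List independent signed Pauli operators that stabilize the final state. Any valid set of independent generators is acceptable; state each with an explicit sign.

The final state is stabilized by the group generated by +IX, -ZI; other independent generating sets are equally valid. Key observation: the block from step 1 through step 4 cancels to the identity and can be dropped.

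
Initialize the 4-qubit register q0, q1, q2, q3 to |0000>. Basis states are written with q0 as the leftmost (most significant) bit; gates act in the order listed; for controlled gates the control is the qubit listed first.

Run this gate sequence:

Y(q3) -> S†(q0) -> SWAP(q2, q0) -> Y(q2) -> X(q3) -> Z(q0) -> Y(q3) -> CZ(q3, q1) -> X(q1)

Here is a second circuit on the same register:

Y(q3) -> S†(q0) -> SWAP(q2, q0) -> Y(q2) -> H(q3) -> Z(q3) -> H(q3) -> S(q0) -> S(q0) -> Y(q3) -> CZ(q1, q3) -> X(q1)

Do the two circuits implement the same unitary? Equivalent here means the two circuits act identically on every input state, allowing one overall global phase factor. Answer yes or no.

Yes, they are equivalent — the unitaries differ by at most a global phase.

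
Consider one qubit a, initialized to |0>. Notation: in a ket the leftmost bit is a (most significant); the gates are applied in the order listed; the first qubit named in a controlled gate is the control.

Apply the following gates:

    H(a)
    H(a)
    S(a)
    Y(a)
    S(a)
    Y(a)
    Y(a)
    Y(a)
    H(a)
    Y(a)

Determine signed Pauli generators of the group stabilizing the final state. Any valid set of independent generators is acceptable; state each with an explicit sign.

The final state is stabilized by the group generated by -X; other independent generating sets are equally valid.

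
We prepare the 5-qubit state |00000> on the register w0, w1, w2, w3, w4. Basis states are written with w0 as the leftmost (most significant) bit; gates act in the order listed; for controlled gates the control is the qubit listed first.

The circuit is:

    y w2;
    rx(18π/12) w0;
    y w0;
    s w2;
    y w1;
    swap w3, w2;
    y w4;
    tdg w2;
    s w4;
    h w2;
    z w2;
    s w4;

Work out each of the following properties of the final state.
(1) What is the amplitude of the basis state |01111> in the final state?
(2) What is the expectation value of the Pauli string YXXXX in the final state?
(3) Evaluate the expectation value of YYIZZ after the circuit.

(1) The amplitude on |01111> is -1/2.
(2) In the final state, YXXXX has expectation 0.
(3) The observable YYIZZ averages to 0.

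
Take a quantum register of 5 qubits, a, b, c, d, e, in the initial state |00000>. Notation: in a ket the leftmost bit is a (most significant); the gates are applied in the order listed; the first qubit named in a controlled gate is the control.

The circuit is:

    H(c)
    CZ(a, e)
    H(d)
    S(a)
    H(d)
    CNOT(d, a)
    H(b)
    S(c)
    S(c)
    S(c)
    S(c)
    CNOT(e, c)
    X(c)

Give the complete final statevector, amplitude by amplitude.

After the circuit, the state carries amplitude 1/2 on |00000>, 1/2 on |00100>, 1/2 on |01000>, 1/2 on |01100>, and 0 on every other basis state. Key observation: the block from step 8 through step 11 cancels to the identity and can be dropped.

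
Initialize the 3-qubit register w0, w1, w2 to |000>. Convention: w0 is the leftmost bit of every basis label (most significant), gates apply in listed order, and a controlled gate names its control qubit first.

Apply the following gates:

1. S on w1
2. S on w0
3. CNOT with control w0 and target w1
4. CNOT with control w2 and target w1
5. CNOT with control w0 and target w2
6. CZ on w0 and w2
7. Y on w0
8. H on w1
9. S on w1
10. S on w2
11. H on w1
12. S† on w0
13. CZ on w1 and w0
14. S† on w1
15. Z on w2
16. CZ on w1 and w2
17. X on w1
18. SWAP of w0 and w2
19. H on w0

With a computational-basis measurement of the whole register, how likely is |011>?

A full measurement returns |011> with probability 1/4.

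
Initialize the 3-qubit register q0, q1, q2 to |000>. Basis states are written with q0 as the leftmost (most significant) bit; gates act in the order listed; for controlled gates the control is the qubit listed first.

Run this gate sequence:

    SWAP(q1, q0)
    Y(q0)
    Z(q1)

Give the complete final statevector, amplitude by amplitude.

The resulting statevector has amplitude I on |100>, and 0 on every other basis state.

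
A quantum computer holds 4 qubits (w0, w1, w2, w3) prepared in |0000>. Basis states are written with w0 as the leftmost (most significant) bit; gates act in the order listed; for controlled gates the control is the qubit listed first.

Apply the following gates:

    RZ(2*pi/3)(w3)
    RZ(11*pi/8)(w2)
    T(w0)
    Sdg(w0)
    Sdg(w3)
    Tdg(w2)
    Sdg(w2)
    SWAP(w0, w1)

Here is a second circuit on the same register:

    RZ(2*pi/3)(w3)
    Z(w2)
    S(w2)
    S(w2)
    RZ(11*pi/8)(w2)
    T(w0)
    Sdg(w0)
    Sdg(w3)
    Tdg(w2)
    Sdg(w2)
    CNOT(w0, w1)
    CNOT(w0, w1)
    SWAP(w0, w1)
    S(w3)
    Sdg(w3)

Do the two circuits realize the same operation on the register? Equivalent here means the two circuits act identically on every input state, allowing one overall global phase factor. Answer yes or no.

Yes: on every input state the two circuits agree up to one overall phase factor.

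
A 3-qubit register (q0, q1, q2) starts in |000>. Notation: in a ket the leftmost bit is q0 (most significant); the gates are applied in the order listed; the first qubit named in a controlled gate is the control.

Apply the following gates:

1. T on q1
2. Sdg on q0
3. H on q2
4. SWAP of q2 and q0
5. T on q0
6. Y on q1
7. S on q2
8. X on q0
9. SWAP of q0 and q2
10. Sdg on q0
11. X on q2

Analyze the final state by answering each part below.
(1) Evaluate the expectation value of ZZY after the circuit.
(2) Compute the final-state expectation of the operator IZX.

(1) The observable ZZY averages to -sqrt(2)/2.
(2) The observable IZX averages to -sqrt(2)/2.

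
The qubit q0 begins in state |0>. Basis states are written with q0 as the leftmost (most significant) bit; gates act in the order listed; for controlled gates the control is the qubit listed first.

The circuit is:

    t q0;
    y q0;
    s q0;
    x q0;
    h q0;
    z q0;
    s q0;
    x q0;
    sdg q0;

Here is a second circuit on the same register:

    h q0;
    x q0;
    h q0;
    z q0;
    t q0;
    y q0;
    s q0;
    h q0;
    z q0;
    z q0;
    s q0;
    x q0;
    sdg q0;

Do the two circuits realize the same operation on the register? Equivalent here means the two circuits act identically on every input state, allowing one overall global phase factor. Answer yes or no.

Yes, they are equivalent — the unitaries differ by at most a global phase.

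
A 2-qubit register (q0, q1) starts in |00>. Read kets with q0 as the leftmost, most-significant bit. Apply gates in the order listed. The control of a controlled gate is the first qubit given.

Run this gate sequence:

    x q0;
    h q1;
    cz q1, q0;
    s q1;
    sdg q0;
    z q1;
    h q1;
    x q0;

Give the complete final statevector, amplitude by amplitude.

After the circuit, the state carries amplitude 1/2 - I/2 on |00>, -1/2 - I/2 on |01>, 0 on |10>, 0 on |11>.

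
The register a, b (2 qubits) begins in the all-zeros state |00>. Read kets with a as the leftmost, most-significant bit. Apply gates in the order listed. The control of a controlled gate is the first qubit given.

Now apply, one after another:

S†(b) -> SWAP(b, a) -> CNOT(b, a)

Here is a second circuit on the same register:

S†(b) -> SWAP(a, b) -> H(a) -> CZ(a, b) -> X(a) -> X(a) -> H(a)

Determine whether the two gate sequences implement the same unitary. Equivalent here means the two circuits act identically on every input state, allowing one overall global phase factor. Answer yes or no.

Yes, they are equivalent — the unitaries differ by at most a global phase.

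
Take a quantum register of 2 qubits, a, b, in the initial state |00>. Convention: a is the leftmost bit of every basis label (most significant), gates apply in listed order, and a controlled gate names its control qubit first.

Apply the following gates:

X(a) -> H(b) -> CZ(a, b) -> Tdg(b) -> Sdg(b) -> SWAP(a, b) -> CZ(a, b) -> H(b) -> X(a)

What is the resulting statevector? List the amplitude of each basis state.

The resulting statevector has amplitude -exp(I*pi/4)/2 on |00>, exp(I*pi/4)/2 on |01>, 1/2 on |10>, -1/2 on |11>.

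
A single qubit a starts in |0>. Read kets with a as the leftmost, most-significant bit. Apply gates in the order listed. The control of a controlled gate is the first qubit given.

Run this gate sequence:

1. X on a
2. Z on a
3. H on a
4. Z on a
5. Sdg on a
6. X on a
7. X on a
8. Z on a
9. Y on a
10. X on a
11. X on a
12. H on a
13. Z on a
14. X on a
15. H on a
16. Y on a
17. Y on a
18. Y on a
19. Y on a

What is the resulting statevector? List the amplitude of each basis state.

The final amplitudes are -sqrt(2)*I/2 on |0>, sqrt(2)/2 on |1>.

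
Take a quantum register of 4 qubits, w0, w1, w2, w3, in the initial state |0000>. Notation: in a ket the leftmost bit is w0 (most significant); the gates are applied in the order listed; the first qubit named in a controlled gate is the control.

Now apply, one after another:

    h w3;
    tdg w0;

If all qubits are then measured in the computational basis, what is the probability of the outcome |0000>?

The probability of measuring |0000> is 1/2.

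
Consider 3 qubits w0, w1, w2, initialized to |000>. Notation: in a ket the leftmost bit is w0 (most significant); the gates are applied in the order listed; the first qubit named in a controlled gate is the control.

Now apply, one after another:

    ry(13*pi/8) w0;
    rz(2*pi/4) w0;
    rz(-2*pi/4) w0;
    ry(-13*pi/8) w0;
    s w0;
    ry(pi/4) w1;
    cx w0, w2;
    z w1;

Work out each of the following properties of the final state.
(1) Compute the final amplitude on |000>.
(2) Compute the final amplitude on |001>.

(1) The amplitude on |000> is sqrt(sqrt(2) + 2)/2.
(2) |001> carries amplitude 0 in the final state.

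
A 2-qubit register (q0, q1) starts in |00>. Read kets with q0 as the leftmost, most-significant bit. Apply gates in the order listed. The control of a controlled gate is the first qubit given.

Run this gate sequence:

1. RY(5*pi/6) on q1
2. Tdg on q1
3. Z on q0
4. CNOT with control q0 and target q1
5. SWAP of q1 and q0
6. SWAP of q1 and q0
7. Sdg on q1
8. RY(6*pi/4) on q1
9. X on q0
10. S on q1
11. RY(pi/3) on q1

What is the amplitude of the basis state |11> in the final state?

|11> carries amplitude (sqrt(3) + 3 - sqrt(3)*I - I - (-sqrt(3) + 1 - sqrt(3)*I + 3*I)*exp(I*pi/4))*exp(3*I*pi/4)/8 in the final state. Key observation: gates 5-6 undo each other exactly, leaving only the rest of the circuit to track.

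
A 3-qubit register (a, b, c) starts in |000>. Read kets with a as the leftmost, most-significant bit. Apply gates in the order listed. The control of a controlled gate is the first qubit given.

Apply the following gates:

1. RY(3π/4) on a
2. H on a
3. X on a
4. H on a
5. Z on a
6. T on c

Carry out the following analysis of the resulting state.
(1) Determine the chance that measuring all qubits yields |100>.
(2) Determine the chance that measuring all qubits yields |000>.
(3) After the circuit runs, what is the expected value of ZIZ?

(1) Outcome |100> occurs with probability sqrt(2)/4 + 1/2. Key observation: the block from step 2 through step 5 cancels to the identity and can be dropped.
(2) Outcome |000> occurs with probability 1/2 - sqrt(2)/4.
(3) In the final state, ZIZ has expectation -sqrt(2)/2.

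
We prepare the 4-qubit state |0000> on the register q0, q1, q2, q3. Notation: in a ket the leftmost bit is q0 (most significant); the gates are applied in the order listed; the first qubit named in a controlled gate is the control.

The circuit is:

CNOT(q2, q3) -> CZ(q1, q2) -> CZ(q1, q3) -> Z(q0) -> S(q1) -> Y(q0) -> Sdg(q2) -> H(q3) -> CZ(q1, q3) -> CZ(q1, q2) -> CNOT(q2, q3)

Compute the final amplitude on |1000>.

The final state's coefficient on |1000> equals sqrt(2)*I/2.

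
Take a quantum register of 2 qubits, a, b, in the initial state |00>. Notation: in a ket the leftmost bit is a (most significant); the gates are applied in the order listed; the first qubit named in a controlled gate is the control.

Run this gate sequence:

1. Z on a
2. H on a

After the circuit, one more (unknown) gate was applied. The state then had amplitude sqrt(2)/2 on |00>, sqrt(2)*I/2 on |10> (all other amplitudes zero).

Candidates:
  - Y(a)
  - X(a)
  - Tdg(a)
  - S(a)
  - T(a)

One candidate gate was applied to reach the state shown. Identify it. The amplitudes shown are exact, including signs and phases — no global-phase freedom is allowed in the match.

The applied gate was S(a).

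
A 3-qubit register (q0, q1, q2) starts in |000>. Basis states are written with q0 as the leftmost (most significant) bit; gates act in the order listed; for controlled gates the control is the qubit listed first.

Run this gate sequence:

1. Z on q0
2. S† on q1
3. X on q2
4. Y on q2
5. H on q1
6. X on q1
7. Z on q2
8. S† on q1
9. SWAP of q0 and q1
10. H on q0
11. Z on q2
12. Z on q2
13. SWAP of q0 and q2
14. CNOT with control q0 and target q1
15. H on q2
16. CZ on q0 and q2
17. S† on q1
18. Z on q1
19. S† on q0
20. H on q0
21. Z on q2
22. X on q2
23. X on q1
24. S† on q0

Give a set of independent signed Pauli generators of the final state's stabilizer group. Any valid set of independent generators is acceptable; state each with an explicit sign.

One valid set of independent stabilizer generators is -YII, -IIY, -IZI (any independent generating set of the same group is equally correct).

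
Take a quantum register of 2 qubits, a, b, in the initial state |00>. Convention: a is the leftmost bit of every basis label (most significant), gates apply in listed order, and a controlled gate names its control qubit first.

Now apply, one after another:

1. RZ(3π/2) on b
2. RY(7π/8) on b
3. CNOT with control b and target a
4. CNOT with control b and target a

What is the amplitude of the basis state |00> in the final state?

|00> carries amplitude -exp(I*pi/4)*sin(pi/16) in the final state. Key observation: steps 3-4 multiply out to the identity, so the circuit reduces to the remaining gates.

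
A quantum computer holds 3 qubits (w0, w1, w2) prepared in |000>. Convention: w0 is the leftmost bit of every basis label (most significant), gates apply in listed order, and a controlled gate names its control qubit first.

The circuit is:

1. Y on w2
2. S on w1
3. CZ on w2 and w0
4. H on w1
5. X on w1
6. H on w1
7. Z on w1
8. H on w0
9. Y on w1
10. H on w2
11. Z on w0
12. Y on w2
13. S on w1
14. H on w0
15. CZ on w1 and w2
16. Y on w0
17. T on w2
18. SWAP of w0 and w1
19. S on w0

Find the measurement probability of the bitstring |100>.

The probability of measuring |100> is 1/2. Key observation: gates 4-7 undo each other exactly, leaving only the rest of the circuit to track.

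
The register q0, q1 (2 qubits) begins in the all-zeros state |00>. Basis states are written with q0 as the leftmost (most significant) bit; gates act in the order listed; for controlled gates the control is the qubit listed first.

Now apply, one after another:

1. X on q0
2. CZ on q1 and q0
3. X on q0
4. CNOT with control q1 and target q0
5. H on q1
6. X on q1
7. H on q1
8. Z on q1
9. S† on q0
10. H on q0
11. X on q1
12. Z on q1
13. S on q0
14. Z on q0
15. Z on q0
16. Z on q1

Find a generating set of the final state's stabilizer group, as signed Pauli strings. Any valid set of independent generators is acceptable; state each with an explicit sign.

One valid set of independent stabilizer generators is +YI, -IZ (any independent generating set of the same group is equally correct). Key observation: gates 5-8 undo each other exactly, leaving only the rest of the circuit to track.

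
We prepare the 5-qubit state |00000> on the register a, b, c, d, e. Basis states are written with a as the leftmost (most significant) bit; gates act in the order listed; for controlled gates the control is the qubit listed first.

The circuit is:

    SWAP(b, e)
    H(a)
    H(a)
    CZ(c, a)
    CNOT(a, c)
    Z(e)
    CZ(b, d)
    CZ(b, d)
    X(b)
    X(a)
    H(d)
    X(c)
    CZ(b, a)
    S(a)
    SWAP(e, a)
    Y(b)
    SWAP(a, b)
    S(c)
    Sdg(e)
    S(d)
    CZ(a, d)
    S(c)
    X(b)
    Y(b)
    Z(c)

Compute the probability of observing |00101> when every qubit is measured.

Outcome |00101> occurs with probability 1/2.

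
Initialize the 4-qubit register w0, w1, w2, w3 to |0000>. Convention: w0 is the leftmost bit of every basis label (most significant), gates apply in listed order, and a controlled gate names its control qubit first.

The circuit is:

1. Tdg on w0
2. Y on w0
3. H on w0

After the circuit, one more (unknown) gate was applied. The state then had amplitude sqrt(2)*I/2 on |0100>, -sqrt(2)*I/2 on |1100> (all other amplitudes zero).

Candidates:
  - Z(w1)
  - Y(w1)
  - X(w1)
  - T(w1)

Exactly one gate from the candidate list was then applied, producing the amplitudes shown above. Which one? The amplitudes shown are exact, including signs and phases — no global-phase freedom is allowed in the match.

The unique candidate consistent with the amplitudes is X(w1).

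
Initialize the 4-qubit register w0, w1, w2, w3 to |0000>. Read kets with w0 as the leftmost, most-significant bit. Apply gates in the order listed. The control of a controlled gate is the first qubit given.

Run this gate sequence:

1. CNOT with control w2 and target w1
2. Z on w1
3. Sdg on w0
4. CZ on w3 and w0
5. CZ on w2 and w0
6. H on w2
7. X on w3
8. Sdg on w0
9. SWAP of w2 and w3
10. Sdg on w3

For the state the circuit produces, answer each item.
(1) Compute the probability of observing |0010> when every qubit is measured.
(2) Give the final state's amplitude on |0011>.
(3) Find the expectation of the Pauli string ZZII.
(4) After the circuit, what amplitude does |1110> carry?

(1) The probability of measuring |0010> is 1/2.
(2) The final state's coefficient on |0011> equals -sqrt(2)*I/2.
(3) The expectation value of ZZII is 1.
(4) The amplitude on |1110> is 0.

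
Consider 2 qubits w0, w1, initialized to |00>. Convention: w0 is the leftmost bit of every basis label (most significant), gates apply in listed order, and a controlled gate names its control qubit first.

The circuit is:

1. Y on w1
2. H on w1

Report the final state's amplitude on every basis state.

The resulting statevector has amplitude sqrt(2)*I/2 on |00>, -sqrt(2)*I/2 on |01>, 0 on |10>, 0 on |11>.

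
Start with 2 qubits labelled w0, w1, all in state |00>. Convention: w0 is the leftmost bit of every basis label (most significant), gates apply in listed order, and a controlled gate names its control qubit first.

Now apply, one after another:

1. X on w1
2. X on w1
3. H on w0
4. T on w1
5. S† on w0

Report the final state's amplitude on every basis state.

The resulting statevector has amplitude sqrt(2)/2 on |00>, 0 on |01>, -sqrt(2)*I/2 on |10>, 0 on |11>.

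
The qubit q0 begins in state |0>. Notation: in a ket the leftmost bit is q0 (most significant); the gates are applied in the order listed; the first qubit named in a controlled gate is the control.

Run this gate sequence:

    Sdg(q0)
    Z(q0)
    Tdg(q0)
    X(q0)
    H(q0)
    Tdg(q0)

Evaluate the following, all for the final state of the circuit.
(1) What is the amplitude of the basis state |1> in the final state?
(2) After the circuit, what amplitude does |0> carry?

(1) The final state's coefficient on |1> equals sqrt(2)*exp(3*I*pi/4)/2.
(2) The final state's coefficient on |0> equals sqrt(2)/2.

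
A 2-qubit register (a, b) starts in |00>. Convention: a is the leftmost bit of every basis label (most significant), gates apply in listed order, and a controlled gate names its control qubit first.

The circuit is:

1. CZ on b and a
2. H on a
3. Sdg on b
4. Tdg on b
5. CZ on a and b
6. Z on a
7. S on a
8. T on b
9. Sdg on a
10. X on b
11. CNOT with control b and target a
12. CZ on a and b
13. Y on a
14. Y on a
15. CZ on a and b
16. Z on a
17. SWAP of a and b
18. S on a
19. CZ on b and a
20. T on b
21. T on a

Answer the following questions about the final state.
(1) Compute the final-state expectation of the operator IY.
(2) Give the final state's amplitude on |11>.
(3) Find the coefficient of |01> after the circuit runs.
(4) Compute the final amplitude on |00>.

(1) In the final state, IY has expectation -sqrt(2)/2. Key observation: the block from step 12 through step 15 cancels to the identity and can be dropped.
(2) The final state's coefficient on |11> equals -sqrt(2)/2.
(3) |01> carries amplitude 0 in the final state.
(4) |00> carries amplitude 0 in the final state.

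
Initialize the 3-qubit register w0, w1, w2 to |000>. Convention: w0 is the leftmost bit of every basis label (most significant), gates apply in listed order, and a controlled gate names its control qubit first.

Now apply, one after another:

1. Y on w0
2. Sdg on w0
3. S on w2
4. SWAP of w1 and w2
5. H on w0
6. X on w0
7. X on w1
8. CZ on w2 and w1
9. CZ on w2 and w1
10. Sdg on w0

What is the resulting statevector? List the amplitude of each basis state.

The final amplitudes are -sqrt(2)/2 on |010>, -sqrt(2)*I/2 on |110>, and 0 on every other basis state.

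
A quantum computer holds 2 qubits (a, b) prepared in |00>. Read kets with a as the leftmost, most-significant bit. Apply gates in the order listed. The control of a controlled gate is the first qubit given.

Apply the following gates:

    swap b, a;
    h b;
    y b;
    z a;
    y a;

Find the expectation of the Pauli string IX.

In the final state, IX has expectation -1.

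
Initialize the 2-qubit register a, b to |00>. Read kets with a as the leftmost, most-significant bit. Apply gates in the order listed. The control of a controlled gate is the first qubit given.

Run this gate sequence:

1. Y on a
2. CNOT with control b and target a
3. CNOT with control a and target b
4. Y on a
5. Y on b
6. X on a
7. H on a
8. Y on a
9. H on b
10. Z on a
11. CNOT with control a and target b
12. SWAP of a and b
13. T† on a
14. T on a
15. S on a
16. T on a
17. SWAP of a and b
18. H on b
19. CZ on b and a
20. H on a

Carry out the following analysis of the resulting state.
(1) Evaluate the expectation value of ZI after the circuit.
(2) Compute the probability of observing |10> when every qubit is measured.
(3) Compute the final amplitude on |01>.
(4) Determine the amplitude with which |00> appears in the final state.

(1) In the final state, ZI has expectation sqrt(2)/2.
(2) A full measurement returns |10> with probability 1/2 - sqrt(2)/4.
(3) |01> carries amplitude 1/2 - exp(3*I*pi/4)/2 in the final state.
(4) The final state's coefficient on |00> equals 0.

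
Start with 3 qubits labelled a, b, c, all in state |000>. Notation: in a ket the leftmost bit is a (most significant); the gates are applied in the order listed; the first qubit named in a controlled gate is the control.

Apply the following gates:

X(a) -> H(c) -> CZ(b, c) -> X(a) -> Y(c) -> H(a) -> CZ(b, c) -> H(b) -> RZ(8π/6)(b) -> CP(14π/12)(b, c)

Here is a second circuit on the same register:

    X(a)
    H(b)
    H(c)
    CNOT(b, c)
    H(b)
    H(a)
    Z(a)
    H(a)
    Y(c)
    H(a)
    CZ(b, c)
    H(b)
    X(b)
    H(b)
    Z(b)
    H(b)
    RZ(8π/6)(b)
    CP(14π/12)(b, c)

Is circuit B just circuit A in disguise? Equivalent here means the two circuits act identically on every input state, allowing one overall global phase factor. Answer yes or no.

No, they are not equivalent — no single phase factor reconciles the two unitaries.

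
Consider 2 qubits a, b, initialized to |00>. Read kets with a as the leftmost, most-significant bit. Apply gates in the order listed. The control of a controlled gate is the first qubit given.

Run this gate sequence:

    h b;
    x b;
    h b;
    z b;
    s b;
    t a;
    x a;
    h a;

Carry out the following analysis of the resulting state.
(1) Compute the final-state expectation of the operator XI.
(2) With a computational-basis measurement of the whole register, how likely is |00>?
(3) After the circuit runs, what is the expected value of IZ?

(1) The observable XI averages to -1. Key observation: steps 1-4 multiply out to the identity, so the circuit reduces to the remaining gates.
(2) A full measurement returns |00> with probability 1/2.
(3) The observable IZ averages to 1.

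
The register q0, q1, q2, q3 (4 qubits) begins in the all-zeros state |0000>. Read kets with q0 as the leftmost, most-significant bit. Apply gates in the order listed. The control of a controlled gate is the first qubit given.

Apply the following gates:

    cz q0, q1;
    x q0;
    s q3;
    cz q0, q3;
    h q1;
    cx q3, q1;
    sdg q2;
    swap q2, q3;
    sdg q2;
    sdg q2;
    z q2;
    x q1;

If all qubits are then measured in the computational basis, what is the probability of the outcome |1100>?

Outcome |1100> occurs with probability 1/2.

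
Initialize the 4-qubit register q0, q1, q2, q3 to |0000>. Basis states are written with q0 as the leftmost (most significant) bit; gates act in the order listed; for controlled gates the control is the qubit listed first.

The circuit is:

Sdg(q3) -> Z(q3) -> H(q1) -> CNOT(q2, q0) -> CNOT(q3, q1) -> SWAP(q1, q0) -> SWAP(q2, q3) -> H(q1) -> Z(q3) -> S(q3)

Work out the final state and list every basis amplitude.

After the circuit, the state carries amplitude 1/2 on |0000>, 1/2 on |0100>, 1/2 on |1000>, 1/2 on |1100>, and 0 on every other basis state.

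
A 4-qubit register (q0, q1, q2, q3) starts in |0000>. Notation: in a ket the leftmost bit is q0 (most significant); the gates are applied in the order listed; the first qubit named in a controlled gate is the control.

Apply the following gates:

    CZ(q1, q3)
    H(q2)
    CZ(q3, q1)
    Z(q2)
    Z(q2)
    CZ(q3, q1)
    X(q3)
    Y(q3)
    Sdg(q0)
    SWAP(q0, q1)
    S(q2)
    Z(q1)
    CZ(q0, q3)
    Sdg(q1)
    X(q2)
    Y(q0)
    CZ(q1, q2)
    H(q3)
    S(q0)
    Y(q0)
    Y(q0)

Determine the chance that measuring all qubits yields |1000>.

The probability of measuring |1000> is 1/4. Key observation: gates 3-6 undo each other exactly, leaving only the rest of the circuit to track.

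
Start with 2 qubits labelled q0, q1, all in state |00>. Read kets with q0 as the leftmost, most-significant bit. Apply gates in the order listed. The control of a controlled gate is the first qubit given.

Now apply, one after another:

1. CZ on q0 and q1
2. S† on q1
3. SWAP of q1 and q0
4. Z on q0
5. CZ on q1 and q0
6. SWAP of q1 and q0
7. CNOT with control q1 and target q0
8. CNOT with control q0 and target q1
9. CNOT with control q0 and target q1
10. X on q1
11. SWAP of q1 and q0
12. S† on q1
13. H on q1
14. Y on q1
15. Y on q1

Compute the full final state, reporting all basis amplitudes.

The final amplitudes are 0 on |00>, 0 on |01>, sqrt(2)/2 on |10>, sqrt(2)/2 on |11>.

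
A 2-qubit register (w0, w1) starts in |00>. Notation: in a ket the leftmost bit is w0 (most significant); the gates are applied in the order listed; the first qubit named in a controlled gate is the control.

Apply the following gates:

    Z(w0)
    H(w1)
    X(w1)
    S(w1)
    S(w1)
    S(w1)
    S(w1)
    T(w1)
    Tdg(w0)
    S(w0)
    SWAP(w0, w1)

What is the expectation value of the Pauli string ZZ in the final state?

In the final state, ZZ has expectation 0.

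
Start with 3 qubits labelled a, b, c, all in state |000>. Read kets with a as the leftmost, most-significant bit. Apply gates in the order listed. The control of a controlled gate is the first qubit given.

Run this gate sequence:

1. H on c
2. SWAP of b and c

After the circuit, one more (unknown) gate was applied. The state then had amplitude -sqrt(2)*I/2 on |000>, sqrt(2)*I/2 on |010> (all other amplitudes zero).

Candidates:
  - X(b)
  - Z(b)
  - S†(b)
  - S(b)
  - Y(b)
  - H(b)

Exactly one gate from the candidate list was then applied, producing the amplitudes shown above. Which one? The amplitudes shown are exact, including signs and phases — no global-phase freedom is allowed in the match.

The unique candidate consistent with the amplitudes is Y(b).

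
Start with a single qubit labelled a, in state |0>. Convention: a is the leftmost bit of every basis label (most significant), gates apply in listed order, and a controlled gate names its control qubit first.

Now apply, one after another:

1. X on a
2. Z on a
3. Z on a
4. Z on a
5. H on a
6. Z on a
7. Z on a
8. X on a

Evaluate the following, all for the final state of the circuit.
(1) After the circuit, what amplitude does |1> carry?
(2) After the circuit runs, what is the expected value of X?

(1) The amplitude on |1> is -sqrt(2)/2.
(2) The expectation value of X is -1.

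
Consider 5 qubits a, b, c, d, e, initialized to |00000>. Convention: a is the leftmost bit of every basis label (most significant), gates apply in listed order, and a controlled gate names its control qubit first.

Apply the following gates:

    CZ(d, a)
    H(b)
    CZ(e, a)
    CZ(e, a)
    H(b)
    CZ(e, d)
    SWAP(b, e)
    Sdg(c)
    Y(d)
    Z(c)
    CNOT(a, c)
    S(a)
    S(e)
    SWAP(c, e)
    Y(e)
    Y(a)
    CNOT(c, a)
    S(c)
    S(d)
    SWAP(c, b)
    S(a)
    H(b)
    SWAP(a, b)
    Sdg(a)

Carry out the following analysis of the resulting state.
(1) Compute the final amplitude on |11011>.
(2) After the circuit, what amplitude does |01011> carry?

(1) The amplitude on |11011> is sqrt(2)/2.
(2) The amplitude on |01011> is sqrt(2)*I/2.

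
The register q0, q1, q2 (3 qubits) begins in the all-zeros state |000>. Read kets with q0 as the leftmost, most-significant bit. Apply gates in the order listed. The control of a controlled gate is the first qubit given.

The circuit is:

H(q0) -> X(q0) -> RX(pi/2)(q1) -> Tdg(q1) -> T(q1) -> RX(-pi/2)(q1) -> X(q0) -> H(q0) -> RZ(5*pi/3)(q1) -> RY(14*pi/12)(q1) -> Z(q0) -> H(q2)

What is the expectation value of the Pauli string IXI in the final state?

In the final state, IXI has expectation -1/2.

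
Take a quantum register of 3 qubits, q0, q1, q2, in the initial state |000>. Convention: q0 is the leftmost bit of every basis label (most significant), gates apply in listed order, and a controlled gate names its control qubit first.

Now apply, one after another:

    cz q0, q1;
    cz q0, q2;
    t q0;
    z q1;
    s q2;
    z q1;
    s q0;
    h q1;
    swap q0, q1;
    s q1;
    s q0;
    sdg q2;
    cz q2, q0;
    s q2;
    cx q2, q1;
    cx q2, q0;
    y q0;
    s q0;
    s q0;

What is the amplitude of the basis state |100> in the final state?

The amplitude on |100> is -sqrt(2)*I/2.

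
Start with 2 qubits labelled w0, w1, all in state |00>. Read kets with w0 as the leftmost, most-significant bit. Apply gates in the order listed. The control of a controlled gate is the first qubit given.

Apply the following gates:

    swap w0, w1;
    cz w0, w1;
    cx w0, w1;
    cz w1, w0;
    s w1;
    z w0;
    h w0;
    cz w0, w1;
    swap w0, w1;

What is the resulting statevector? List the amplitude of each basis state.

The final amplitudes are sqrt(2)/2 on |00>, sqrt(2)/2 on |01>, 0 on |10>, 0 on |11>.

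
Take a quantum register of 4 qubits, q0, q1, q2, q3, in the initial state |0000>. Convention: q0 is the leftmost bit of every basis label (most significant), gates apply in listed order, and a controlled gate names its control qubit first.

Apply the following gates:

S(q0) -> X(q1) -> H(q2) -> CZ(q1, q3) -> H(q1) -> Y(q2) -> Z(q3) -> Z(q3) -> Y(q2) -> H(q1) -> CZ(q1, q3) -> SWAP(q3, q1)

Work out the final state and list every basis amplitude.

After the circuit, the state carries amplitude sqrt(2)/2 on |0001>, sqrt(2)/2 on |0011>, and 0 on every other basis state. Key observation: the block from step 4 through step 11 cancels to the identity and can be dropped.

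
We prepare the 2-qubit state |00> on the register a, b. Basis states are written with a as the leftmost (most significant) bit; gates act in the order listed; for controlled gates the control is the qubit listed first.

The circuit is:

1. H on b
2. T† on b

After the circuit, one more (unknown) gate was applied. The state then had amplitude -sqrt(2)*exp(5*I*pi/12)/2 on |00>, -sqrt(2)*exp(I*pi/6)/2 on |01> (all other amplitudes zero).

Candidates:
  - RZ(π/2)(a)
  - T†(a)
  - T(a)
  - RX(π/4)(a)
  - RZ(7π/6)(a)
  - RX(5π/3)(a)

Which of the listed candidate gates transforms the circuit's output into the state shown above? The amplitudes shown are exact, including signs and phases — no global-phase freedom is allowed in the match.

The unique candidate consistent with the amplitudes is RZ(7π/6)(a).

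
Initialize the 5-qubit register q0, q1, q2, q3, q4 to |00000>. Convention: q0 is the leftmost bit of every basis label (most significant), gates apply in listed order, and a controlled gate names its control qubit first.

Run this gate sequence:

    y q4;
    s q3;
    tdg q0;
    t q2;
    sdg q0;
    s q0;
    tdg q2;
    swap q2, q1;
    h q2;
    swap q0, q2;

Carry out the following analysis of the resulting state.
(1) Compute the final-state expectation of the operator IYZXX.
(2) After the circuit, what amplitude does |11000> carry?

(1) In the final state, IYZXX has expectation 0. Key observation: steps 4-7 multiply out to the identity, so the circuit reduces to the remaining gates.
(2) |11000> carries amplitude 0 in the final state.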